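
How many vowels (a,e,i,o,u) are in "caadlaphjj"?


Input: caadlaphjj
Checking each character:
  'c' at position 0: consonant
  'a' at position 1: vowel (running total: 1)
  'a' at position 2: vowel (running total: 2)
  'd' at position 3: consonant
  'l' at position 4: consonant
  'a' at position 5: vowel (running total: 3)
  'p' at position 6: consonant
  'h' at position 7: consonant
  'j' at position 8: consonant
  'j' at position 9: consonant
Total vowels: 3

3


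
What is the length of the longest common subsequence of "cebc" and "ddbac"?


LCS of "cebc" and "ddbac"
DP table:
           d    d    b    a    c
      0    0    0    0    0    0
  c   0    0    0    0    0    1
  e   0    0    0    0    0    1
  b   0    0    0    1    1    1
  c   0    0    0    1    1    2
LCS length = dp[4][5] = 2

2


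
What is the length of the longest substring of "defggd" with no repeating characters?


Input: "defggd"
Sliding window (track last position of each char):
  Position 0 ('d'): window [0,0] length 1 -- new best
  Position 1 ('e'): window [0,1] length 2 -- new best
  Position 2 ('f'): window [0,2] length 3 -- new best
  Position 3 ('g'): window [0,3] length 4 -- new best
  Position 4 ('g'): repeat (last at 3), move window start to 4
  Position 4 ('g'): window [4,4] length 1
  Position 5 ('d'): window [4,5] length 2
Longest substring with no repeats: "defg" with length 4

4


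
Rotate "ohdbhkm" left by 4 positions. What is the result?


Input: "ohdbhkm", rotate left by 4
First 4 characters: "ohdb"
Remaining characters: "hkm"
Concatenate remaining + first: "hkm" + "ohdb" = "hkmohdb"

hkmohdb


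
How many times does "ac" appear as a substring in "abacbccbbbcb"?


Searching for "ac" in "abacbccbbbcb"
Scanning each position:
  Position 0: "ab" => no
  Position 1: "ba" => no
  Position 2: "ac" => MATCH
  Position 3: "cb" => no
  Position 4: "bc" => no
  Position 5: "cc" => no
  Position 6: "cb" => no
  Position 7: "bb" => no
  Position 8: "bb" => no
  Position 9: "bc" => no
  Position 10: "cb" => no
Total occurrences: 1

1


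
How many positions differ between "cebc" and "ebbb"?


Comparing "cebc" and "ebbb" position by position:
  Position 0: 'c' vs 'e' => DIFFER
  Position 1: 'e' vs 'b' => DIFFER
  Position 2: 'b' vs 'b' => same
  Position 3: 'c' vs 'b' => DIFFER
Positions that differ: 3

3


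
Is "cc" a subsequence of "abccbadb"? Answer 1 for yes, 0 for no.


Check if "cc" is a subsequence of "abccbadb"
Greedy scan:
  Position 0 ('a'): no match needed
  Position 1 ('b'): no match needed
  Position 2 ('c'): matches sub[0] = 'c'
  Position 3 ('c'): matches sub[1] = 'c'
  Position 4 ('b'): no match needed
  Position 5 ('a'): no match needed
  Position 6 ('d'): no match needed
  Position 7 ('b'): no match needed
All 2 characters matched => is a subsequence

1


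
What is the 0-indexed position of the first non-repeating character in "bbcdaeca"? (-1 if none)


Input: bbcdaeca
Character frequencies:
  'a': 2
  'b': 2
  'c': 2
  'd': 1
  'e': 1
Scanning left to right for freq == 1:
  Position 0 ('b'): freq=2, skip
  Position 1 ('b'): freq=2, skip
  Position 2 ('c'): freq=2, skip
  Position 3 ('d'): unique! => answer = 3

3


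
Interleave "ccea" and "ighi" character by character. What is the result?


Interleaving "ccea" and "ighi":
  Position 0: 'c' from first, 'i' from second => "ci"
  Position 1: 'c' from first, 'g' from second => "cg"
  Position 2: 'e' from first, 'h' from second => "eh"
  Position 3: 'a' from first, 'i' from second => "ai"
Result: cicgehai

cicgehai


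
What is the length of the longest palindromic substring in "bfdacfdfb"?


Input: "bfdacfdfb"
Checking substrings for palindromes:
  [5:8] "fdf" (len 3) => palindrome
Longest palindromic substring: "fdf" with length 3

3


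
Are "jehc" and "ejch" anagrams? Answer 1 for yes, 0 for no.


Strings: "jehc", "ejch"
Sorted first:  cehj
Sorted second: cehj
Sorted forms match => anagrams

1


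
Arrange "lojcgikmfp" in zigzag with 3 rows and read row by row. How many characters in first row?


Zigzag "lojcgikmfp" into 3 rows:
Placing characters:
  'l' => row 0
  'o' => row 1
  'j' => row 2
  'c' => row 1
  'g' => row 0
  'i' => row 1
  'k' => row 2
  'm' => row 1
  'f' => row 0
  'p' => row 1
Rows:
  Row 0: "lgf"
  Row 1: "ocimp"
  Row 2: "jk"
First row length: 3

3


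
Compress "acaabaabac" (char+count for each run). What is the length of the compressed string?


Input: acaabaabac
Runs:
  'a' x 1 => "a1"
  'c' x 1 => "c1"
  'a' x 2 => "a2"
  'b' x 1 => "b1"
  'a' x 2 => "a2"
  'b' x 1 => "b1"
  'a' x 1 => "a1"
  'c' x 1 => "c1"
Compressed: "a1c1a2b1a2b1a1c1"
Compressed length: 16

16


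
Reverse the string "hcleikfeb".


Input: hcleikfeb
Reading characters right to left:
  Position 8: 'b'
  Position 7: 'e'
  Position 6: 'f'
  Position 5: 'k'
  Position 4: 'i'
  Position 3: 'e'
  Position 2: 'l'
  Position 1: 'c'
  Position 0: 'h'
Reversed: befkielch

befkielch


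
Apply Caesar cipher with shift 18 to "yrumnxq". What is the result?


Caesar cipher: shift "yrumnxq" by 18
  'y' (pos 24) + 18 = pos 16 = 'q'
  'r' (pos 17) + 18 = pos 9 = 'j'
  'u' (pos 20) + 18 = pos 12 = 'm'
  'm' (pos 12) + 18 = pos 4 = 'e'
  'n' (pos 13) + 18 = pos 5 = 'f'
  'x' (pos 23) + 18 = pos 15 = 'p'
  'q' (pos 16) + 18 = pos 8 = 'i'
Result: qjmefpi

qjmefpi


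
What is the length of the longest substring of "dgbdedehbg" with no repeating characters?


Input: "dgbdedehbg"
Sliding window (track last position of each char):
  Position 0 ('d'): window [0,0] length 1 -- new best
  Position 1 ('g'): window [0,1] length 2 -- new best
  Position 2 ('b'): window [0,2] length 3 -- new best
  Position 3 ('d'): repeat (last at 0), move window start to 1
  Position 3 ('d'): window [1,3] length 3
  Position 4 ('e'): window [1,4] length 4 -- new best
  Position 5 ('d'): repeat (last at 3), move window start to 4
  Position 5 ('d'): window [4,5] length 2
  Position 6 ('e'): repeat (last at 4), move window start to 5
  Position 6 ('e'): window [5,6] length 2
  Position 7 ('h'): window [5,7] length 3
  Position 8 ('b'): window [5,8] length 4
  Position 9 ('g'): window [5,9] length 5 -- new best
Longest substring with no repeats: "dehbg" with length 5

5


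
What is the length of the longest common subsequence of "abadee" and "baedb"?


LCS of "abadee" and "baedb"
DP table:
           b    a    e    d    b
      0    0    0    0    0    0
  a   0    0    1    1    1    1
  b   0    1    1    1    1    2
  a   0    1    2    2    2    2
  d   0    1    2    2    3    3
  e   0    1    2    3    3    3
  e   0    1    2    3    3    3
LCS length = dp[6][5] = 3

3


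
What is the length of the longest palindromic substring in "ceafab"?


Input: "ceafab"
Checking substrings for palindromes:
  [2:5] "afa" (len 3) => palindrome
Longest palindromic substring: "afa" with length 3

3


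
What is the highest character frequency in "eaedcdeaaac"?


Input: eaedcdeaaac
Character counts:
  'a': 4
  'c': 2
  'd': 2
  'e': 3
Maximum frequency: 4

4


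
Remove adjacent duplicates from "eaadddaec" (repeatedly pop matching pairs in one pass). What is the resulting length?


Input: eaadddaec
Stack-based adjacent duplicate removal:
  Read 'e': push. Stack: e
  Read 'a': push. Stack: ea
  Read 'a': matches stack top 'a' => pop. Stack: e
  Read 'd': push. Stack: ed
  Read 'd': matches stack top 'd' => pop. Stack: e
  Read 'd': push. Stack: ed
  Read 'a': push. Stack: eda
  Read 'e': push. Stack: edae
  Read 'c': push. Stack: edaec
Final stack: "edaec" (length 5)

5


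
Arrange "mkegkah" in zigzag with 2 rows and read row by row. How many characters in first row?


Zigzag "mkegkah" into 2 rows:
Placing characters:
  'm' => row 0
  'k' => row 1
  'e' => row 0
  'g' => row 1
  'k' => row 0
  'a' => row 1
  'h' => row 0
Rows:
  Row 0: "mekh"
  Row 1: "kga"
First row length: 4

4


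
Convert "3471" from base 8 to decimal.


Input: "3471" in base 8
Positional expansion:
  Digit '3' (value 3) x 8^3 = 1536
  Digit '4' (value 4) x 8^2 = 256
  Digit '7' (value 7) x 8^1 = 56
  Digit '1' (value 1) x 8^0 = 1
Sum = 1849

1849


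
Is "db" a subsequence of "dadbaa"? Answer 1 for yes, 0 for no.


Check if "db" is a subsequence of "dadbaa"
Greedy scan:
  Position 0 ('d'): matches sub[0] = 'd'
  Position 1 ('a'): no match needed
  Position 2 ('d'): no match needed
  Position 3 ('b'): matches sub[1] = 'b'
  Position 4 ('a'): no match needed
  Position 5 ('a'): no match needed
All 2 characters matched => is a subsequence

1


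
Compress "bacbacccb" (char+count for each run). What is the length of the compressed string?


Input: bacbacccb
Runs:
  'b' x 1 => "b1"
  'a' x 1 => "a1"
  'c' x 1 => "c1"
  'b' x 1 => "b1"
  'a' x 1 => "a1"
  'c' x 3 => "c3"
  'b' x 1 => "b1"
Compressed: "b1a1c1b1a1c3b1"
Compressed length: 14

14


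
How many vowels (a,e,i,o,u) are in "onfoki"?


Input: onfoki
Checking each character:
  'o' at position 0: vowel (running total: 1)
  'n' at position 1: consonant
  'f' at position 2: consonant
  'o' at position 3: vowel (running total: 2)
  'k' at position 4: consonant
  'i' at position 5: vowel (running total: 3)
Total vowels: 3

3


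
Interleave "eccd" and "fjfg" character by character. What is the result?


Interleaving "eccd" and "fjfg":
  Position 0: 'e' from first, 'f' from second => "ef"
  Position 1: 'c' from first, 'j' from second => "cj"
  Position 2: 'c' from first, 'f' from second => "cf"
  Position 3: 'd' from first, 'g' from second => "dg"
Result: efcjcfdg

efcjcfdg


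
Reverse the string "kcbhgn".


Input: kcbhgn
Reading characters right to left:
  Position 5: 'n'
  Position 4: 'g'
  Position 3: 'h'
  Position 2: 'b'
  Position 1: 'c'
  Position 0: 'k'
Reversed: nghbck

nghbck


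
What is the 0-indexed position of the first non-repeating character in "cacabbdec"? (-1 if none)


Input: cacabbdec
Character frequencies:
  'a': 2
  'b': 2
  'c': 3
  'd': 1
  'e': 1
Scanning left to right for freq == 1:
  Position 0 ('c'): freq=3, skip
  Position 1 ('a'): freq=2, skip
  Position 2 ('c'): freq=3, skip
  Position 3 ('a'): freq=2, skip
  Position 4 ('b'): freq=2, skip
  Position 5 ('b'): freq=2, skip
  Position 6 ('d'): unique! => answer = 6

6


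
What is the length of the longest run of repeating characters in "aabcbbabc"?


Input: "aabcbbabc"
Scanning for longest run:
  Position 1 ('a'): continues run of 'a', length=2
  Position 2 ('b'): new char, reset run to 1
  Position 3 ('c'): new char, reset run to 1
  Position 4 ('b'): new char, reset run to 1
  Position 5 ('b'): continues run of 'b', length=2
  Position 6 ('a'): new char, reset run to 1
  Position 7 ('b'): new char, reset run to 1
  Position 8 ('c'): new char, reset run to 1
Longest run: 'a' with length 2

2


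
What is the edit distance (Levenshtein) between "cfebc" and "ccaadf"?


Computing edit distance: "cfebc" -> "ccaadf"
DP table:
           c    c    a    a    d    f
      0    1    2    3    4    5    6
  c   1    0    1    2    3    4    5
  f   2    1    1    2    3    4    4
  e   3    2    2    2    3    4    5
  b   4    3    3    3    3    4    5
  c   5    4    3    4    4    4    5
Edit distance = dp[5][6] = 5

5


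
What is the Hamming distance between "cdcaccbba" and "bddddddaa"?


Comparing "cdcaccbba" and "bddddddaa" position by position:
  Position 0: 'c' vs 'b' => differ
  Position 1: 'd' vs 'd' => same
  Position 2: 'c' vs 'd' => differ
  Position 3: 'a' vs 'd' => differ
  Position 4: 'c' vs 'd' => differ
  Position 5: 'c' vs 'd' => differ
  Position 6: 'b' vs 'd' => differ
  Position 7: 'b' vs 'a' => differ
  Position 8: 'a' vs 'a' => same
Total differences (Hamming distance): 7

7


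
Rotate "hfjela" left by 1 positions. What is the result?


Input: "hfjela", rotate left by 1
First 1 characters: "h"
Remaining characters: "fjela"
Concatenate remaining + first: "fjela" + "h" = "fjelah"

fjelah


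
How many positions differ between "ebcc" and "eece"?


Comparing "ebcc" and "eece" position by position:
  Position 0: 'e' vs 'e' => same
  Position 1: 'b' vs 'e' => DIFFER
  Position 2: 'c' vs 'c' => same
  Position 3: 'c' vs 'e' => DIFFER
Positions that differ: 2

2


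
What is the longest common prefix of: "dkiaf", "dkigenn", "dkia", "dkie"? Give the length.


Words: dkiaf, dkigenn, dkia, dkie
  Position 0: all 'd' => match
  Position 1: all 'k' => match
  Position 2: all 'i' => match
  Position 3: ('a', 'g', 'a', 'e') => mismatch, stop
LCP = "dki" (length 3)

3


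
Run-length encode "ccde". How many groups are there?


Input: ccde
Scanning for consecutive runs:
  Group 1: 'c' x 2 (positions 0-1)
  Group 2: 'd' x 1 (positions 2-2)
  Group 3: 'e' x 1 (positions 3-3)
Total groups: 3

3


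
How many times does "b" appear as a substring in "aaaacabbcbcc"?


Searching for "b" in "aaaacabbcbcc"
Scanning each position:
  Position 0: "a" => no
  Position 1: "a" => no
  Position 2: "a" => no
  Position 3: "a" => no
  Position 4: "c" => no
  Position 5: "a" => no
  Position 6: "b" => MATCH
  Position 7: "b" => MATCH
  Position 8: "c" => no
  Position 9: "b" => MATCH
  Position 10: "c" => no
  Position 11: "c" => no
Total occurrences: 3

3


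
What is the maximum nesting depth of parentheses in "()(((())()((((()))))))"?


Input: "()(((())()((((()))))))"
Tracking depth:
  Position 0 '(': depth becomes 1
  Position 1 ')': depth becomes 0
  Position 2 '(': depth becomes 1
  Position 3 '(': depth becomes 2
  Position 4 '(': depth becomes 3
  Position 5 '(': depth becomes 4
  Position 6 ')': depth becomes 3
  Position 7 ')': depth becomes 2
  Position 8 '(': depth becomes 3
  Position 9 ')': depth becomes 2
  Position 10 '(': depth becomes 3
  Position 11 '(': depth becomes 4
  Position 12 '(': depth becomes 5
  Position 13 '(': depth becomes 6
  Position 14 '(': depth becomes 7
  Position 15 ')': depth becomes 6
  Position 16 ')': depth becomes 5
  Position 17 ')': depth becomes 4
  Position 18 ')': depth becomes 3
  Position 19 ')': depth becomes 2
  Position 20 ')': depth becomes 1
  Position 21 ')': depth becomes 0
Maximum depth reached: 7

7


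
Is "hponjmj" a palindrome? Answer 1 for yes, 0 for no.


Input: hponjmj
Reversed: jmjnoph
  Compare pos 0 ('h') with pos 6 ('j'): MISMATCH
  Compare pos 1 ('p') with pos 5 ('m'): MISMATCH
  Compare pos 2 ('o') with pos 4 ('j'): MISMATCH
Result: not a palindrome

0


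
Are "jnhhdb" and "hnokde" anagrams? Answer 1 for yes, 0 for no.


Strings: "jnhhdb", "hnokde"
Sorted first:  bdhhjn
Sorted second: dehkno
Differ at position 0: 'b' vs 'd' => not anagrams

0


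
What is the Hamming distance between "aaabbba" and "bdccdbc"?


Comparing "aaabbba" and "bdccdbc" position by position:
  Position 0: 'a' vs 'b' => differ
  Position 1: 'a' vs 'd' => differ
  Position 2: 'a' vs 'c' => differ
  Position 3: 'b' vs 'c' => differ
  Position 4: 'b' vs 'd' => differ
  Position 5: 'b' vs 'b' => same
  Position 6: 'a' vs 'c' => differ
Total differences (Hamming distance): 6

6


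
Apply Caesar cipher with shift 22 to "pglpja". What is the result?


Caesar cipher: shift "pglpja" by 22
  'p' (pos 15) + 22 = pos 11 = 'l'
  'g' (pos 6) + 22 = pos 2 = 'c'
  'l' (pos 11) + 22 = pos 7 = 'h'
  'p' (pos 15) + 22 = pos 11 = 'l'
  'j' (pos 9) + 22 = pos 5 = 'f'
  'a' (pos 0) + 22 = pos 22 = 'w'
Result: lchlfw

lchlfw


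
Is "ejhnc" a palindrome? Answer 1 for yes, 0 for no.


Input: ejhnc
Reversed: cnhje
  Compare pos 0 ('e') with pos 4 ('c'): MISMATCH
  Compare pos 1 ('j') with pos 3 ('n'): MISMATCH
Result: not a palindrome

0


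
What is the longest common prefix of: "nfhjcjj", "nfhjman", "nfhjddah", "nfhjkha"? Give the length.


Words: nfhjcjj, nfhjman, nfhjddah, nfhjkha
  Position 0: all 'n' => match
  Position 1: all 'f' => match
  Position 2: all 'h' => match
  Position 3: all 'j' => match
  Position 4: ('c', 'm', 'd', 'k') => mismatch, stop
LCP = "nfhj" (length 4)

4


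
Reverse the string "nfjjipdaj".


Input: nfjjipdaj
Reading characters right to left:
  Position 8: 'j'
  Position 7: 'a'
  Position 6: 'd'
  Position 5: 'p'
  Position 4: 'i'
  Position 3: 'j'
  Position 2: 'j'
  Position 1: 'f'
  Position 0: 'n'
Reversed: jadpijjfn

jadpijjfn


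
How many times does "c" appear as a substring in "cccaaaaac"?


Searching for "c" in "cccaaaaac"
Scanning each position:
  Position 0: "c" => MATCH
  Position 1: "c" => MATCH
  Position 2: "c" => MATCH
  Position 3: "a" => no
  Position 4: "a" => no
  Position 5: "a" => no
  Position 6: "a" => no
  Position 7: "a" => no
  Position 8: "c" => MATCH
Total occurrences: 4

4


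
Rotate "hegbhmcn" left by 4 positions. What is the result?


Input: "hegbhmcn", rotate left by 4
First 4 characters: "hegb"
Remaining characters: "hmcn"
Concatenate remaining + first: "hmcn" + "hegb" = "hmcnhegb"

hmcnhegb


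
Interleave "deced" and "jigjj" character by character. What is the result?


Interleaving "deced" and "jigjj":
  Position 0: 'd' from first, 'j' from second => "dj"
  Position 1: 'e' from first, 'i' from second => "ei"
  Position 2: 'c' from first, 'g' from second => "cg"
  Position 3: 'e' from first, 'j' from second => "ej"
  Position 4: 'd' from first, 'j' from second => "dj"
Result: djeicgejdj

djeicgejdj


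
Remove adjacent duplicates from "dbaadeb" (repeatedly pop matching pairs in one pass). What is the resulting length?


Input: dbaadeb
Stack-based adjacent duplicate removal:
  Read 'd': push. Stack: d
  Read 'b': push. Stack: db
  Read 'a': push. Stack: dba
  Read 'a': matches stack top 'a' => pop. Stack: db
  Read 'd': push. Stack: dbd
  Read 'e': push. Stack: dbde
  Read 'b': push. Stack: dbdeb
Final stack: "dbdeb" (length 5)

5


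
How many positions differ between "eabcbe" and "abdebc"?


Comparing "eabcbe" and "abdebc" position by position:
  Position 0: 'e' vs 'a' => DIFFER
  Position 1: 'a' vs 'b' => DIFFER
  Position 2: 'b' vs 'd' => DIFFER
  Position 3: 'c' vs 'e' => DIFFER
  Position 4: 'b' vs 'b' => same
  Position 5: 'e' vs 'c' => DIFFER
Positions that differ: 5

5


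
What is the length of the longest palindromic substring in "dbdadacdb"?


Input: "dbdadacdb"
Checking substrings for palindromes:
  [0:3] "dbd" (len 3) => palindrome
  [2:5] "dad" (len 3) => palindrome
  [3:6] "ada" (len 3) => palindrome
Longest palindromic substring: "dbd" with length 3

3


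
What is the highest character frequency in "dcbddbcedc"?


Input: dcbddbcedc
Character counts:
  'b': 2
  'c': 3
  'd': 4
  'e': 1
Maximum frequency: 4

4


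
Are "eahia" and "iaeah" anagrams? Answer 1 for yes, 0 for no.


Strings: "eahia", "iaeah"
Sorted first:  aaehi
Sorted second: aaehi
Sorted forms match => anagrams

1


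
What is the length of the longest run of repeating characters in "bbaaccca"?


Input: "bbaaccca"
Scanning for longest run:
  Position 1 ('b'): continues run of 'b', length=2
  Position 2 ('a'): new char, reset run to 1
  Position 3 ('a'): continues run of 'a', length=2
  Position 4 ('c'): new char, reset run to 1
  Position 5 ('c'): continues run of 'c', length=2
  Position 6 ('c'): continues run of 'c', length=3
  Position 7 ('a'): new char, reset run to 1
Longest run: 'c' with length 3

3


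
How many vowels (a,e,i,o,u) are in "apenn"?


Input: apenn
Checking each character:
  'a' at position 0: vowel (running total: 1)
  'p' at position 1: consonant
  'e' at position 2: vowel (running total: 2)
  'n' at position 3: consonant
  'n' at position 4: consonant
Total vowels: 2

2


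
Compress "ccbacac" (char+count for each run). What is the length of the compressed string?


Input: ccbacac
Runs:
  'c' x 2 => "c2"
  'b' x 1 => "b1"
  'a' x 1 => "a1"
  'c' x 1 => "c1"
  'a' x 1 => "a1"
  'c' x 1 => "c1"
Compressed: "c2b1a1c1a1c1"
Compressed length: 12

12


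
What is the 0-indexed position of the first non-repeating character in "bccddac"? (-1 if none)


Input: bccddac
Character frequencies:
  'a': 1
  'b': 1
  'c': 3
  'd': 2
Scanning left to right for freq == 1:
  Position 0 ('b'): unique! => answer = 0

0


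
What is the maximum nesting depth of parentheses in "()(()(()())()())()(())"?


Input: "()(()(()())()())()(())"
Tracking depth:
  Position 0 '(': depth becomes 1
  Position 1 ')': depth becomes 0
  Position 2 '(': depth becomes 1
  Position 3 '(': depth becomes 2
  Position 4 ')': depth becomes 1
  Position 5 '(': depth becomes 2
  Position 6 '(': depth becomes 3
  Position 7 ')': depth becomes 2
  Position 8 '(': depth becomes 3
  Position 9 ')': depth becomes 2
  Position 10 ')': depth becomes 1
  Position 11 '(': depth becomes 2
  Position 12 ')': depth becomes 1
  Position 13 '(': depth becomes 2
  Position 14 ')': depth becomes 1
  Position 15 ')': depth becomes 0
  Position 16 '(': depth becomes 1
  Position 17 ')': depth becomes 0
  Position 18 '(': depth becomes 1
  Position 19 '(': depth becomes 2
  Position 20 ')': depth becomes 1
  Position 21 ')': depth becomes 0
Maximum depth reached: 3

3


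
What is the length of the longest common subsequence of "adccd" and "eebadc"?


LCS of "adccd" and "eebadc"
DP table:
           e    e    b    a    d    c
      0    0    0    0    0    0    0
  a   0    0    0    0    1    1    1
  d   0    0    0    0    1    2    2
  c   0    0    0    0    1    2    3
  c   0    0    0    0    1    2    3
  d   0    0    0    0    1    2    3
LCS length = dp[5][6] = 3

3


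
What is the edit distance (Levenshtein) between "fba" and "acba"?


Computing edit distance: "fba" -> "acba"
DP table:
           a    c    b    a
      0    1    2    3    4
  f   1    1    2    3    4
  b   2    2    2    2    3
  a   3    2    3    3    2
Edit distance = dp[3][4] = 2

2


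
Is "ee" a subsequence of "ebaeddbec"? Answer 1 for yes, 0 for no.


Check if "ee" is a subsequence of "ebaeddbec"
Greedy scan:
  Position 0 ('e'): matches sub[0] = 'e'
  Position 1 ('b'): no match needed
  Position 2 ('a'): no match needed
  Position 3 ('e'): matches sub[1] = 'e'
  Position 4 ('d'): no match needed
  Position 5 ('d'): no match needed
  Position 6 ('b'): no match needed
  Position 7 ('e'): no match needed
  Position 8 ('c'): no match needed
All 2 characters matched => is a subsequence

1


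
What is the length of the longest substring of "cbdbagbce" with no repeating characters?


Input: "cbdbagbce"
Sliding window (track last position of each char):
  Position 0 ('c'): window [0,0] length 1 -- new best
  Position 1 ('b'): window [0,1] length 2 -- new best
  Position 2 ('d'): window [0,2] length 3 -- new best
  Position 3 ('b'): repeat (last at 1), move window start to 2
  Position 3 ('b'): window [2,3] length 2
  Position 4 ('a'): window [2,4] length 3
  Position 5 ('g'): window [2,5] length 4 -- new best
  Position 6 ('b'): repeat (last at 3), move window start to 4
  Position 6 ('b'): window [4,6] length 3
  Position 7 ('c'): window [4,7] length 4
  Position 8 ('e'): window [4,8] length 5 -- new best
Longest substring with no repeats: "agbce" with length 5

5


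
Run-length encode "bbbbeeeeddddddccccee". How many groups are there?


Input: bbbbeeeeddddddccccee
Scanning for consecutive runs:
  Group 1: 'b' x 4 (positions 0-3)
  Group 2: 'e' x 4 (positions 4-7)
  Group 3: 'd' x 6 (positions 8-13)
  Group 4: 'c' x 4 (positions 14-17)
  Group 5: 'e' x 2 (positions 18-19)
Total groups: 5

5


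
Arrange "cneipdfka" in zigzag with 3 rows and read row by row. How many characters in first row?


Zigzag "cneipdfka" into 3 rows:
Placing characters:
  'c' => row 0
  'n' => row 1
  'e' => row 2
  'i' => row 1
  'p' => row 0
  'd' => row 1
  'f' => row 2
  'k' => row 1
  'a' => row 0
Rows:
  Row 0: "cpa"
  Row 1: "nidk"
  Row 2: "ef"
First row length: 3

3


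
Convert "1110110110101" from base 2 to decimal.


Input: "1110110110101" in base 2
Positional expansion:
  Digit '1' (value 1) x 2^12 = 4096
  Digit '1' (value 1) x 2^11 = 2048
  Digit '1' (value 1) x 2^10 = 1024
  Digit '0' (value 0) x 2^9 = 0
  Digit '1' (value 1) x 2^8 = 256
  Digit '1' (value 1) x 2^7 = 128
  Digit '0' (value 0) x 2^6 = 0
  Digit '1' (value 1) x 2^5 = 32
  Digit '1' (value 1) x 2^4 = 16
  Digit '0' (value 0) x 2^3 = 0
  Digit '1' (value 1) x 2^2 = 4
  Digit '0' (value 0) x 2^1 = 0
  Digit '1' (value 1) x 2^0 = 1
Sum = 7605

7605


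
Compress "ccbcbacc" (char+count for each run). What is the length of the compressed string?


Input: ccbcbacc
Runs:
  'c' x 2 => "c2"
  'b' x 1 => "b1"
  'c' x 1 => "c1"
  'b' x 1 => "b1"
  'a' x 1 => "a1"
  'c' x 2 => "c2"
Compressed: "c2b1c1b1a1c2"
Compressed length: 12

12


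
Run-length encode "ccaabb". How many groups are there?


Input: ccaabb
Scanning for consecutive runs:
  Group 1: 'c' x 2 (positions 0-1)
  Group 2: 'a' x 2 (positions 2-3)
  Group 3: 'b' x 2 (positions 4-5)
Total groups: 3

3


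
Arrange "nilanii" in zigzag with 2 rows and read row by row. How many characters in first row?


Zigzag "nilanii" into 2 rows:
Placing characters:
  'n' => row 0
  'i' => row 1
  'l' => row 0
  'a' => row 1
  'n' => row 0
  'i' => row 1
  'i' => row 0
Rows:
  Row 0: "nlni"
  Row 1: "iai"
First row length: 4

4


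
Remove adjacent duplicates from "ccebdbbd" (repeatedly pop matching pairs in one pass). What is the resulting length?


Input: ccebdbbd
Stack-based adjacent duplicate removal:
  Read 'c': push. Stack: c
  Read 'c': matches stack top 'c' => pop. Stack: (empty)
  Read 'e': push. Stack: e
  Read 'b': push. Stack: eb
  Read 'd': push. Stack: ebd
  Read 'b': push. Stack: ebdb
  Read 'b': matches stack top 'b' => pop. Stack: ebd
  Read 'd': matches stack top 'd' => pop. Stack: eb
Final stack: "eb" (length 2)

2


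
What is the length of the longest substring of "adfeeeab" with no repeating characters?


Input: "adfeeeab"
Sliding window (track last position of each char):
  Position 0 ('a'): window [0,0] length 1 -- new best
  Position 1 ('d'): window [0,1] length 2 -- new best
  Position 2 ('f'): window [0,2] length 3 -- new best
  Position 3 ('e'): window [0,3] length 4 -- new best
  Position 4 ('e'): repeat (last at 3), move window start to 4
  Position 4 ('e'): window [4,4] length 1
  Position 5 ('e'): repeat (last at 4), move window start to 5
  Position 5 ('e'): window [5,5] length 1
  Position 6 ('a'): window [5,6] length 2
  Position 7 ('b'): window [5,7] length 3
Longest substring with no repeats: "adfe" with length 4

4


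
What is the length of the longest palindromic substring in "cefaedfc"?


Input: "cefaedfc"
Checking substrings for palindromes:
  No multi-char palindromic substrings found
Longest palindromic substring: "c" with length 1

1


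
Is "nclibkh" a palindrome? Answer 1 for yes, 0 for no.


Input: nclibkh
Reversed: hkbilcn
  Compare pos 0 ('n') with pos 6 ('h'): MISMATCH
  Compare pos 1 ('c') with pos 5 ('k'): MISMATCH
  Compare pos 2 ('l') with pos 4 ('b'): MISMATCH
Result: not a palindrome

0


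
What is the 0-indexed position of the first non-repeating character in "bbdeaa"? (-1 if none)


Input: bbdeaa
Character frequencies:
  'a': 2
  'b': 2
  'd': 1
  'e': 1
Scanning left to right for freq == 1:
  Position 0 ('b'): freq=2, skip
  Position 1 ('b'): freq=2, skip
  Position 2 ('d'): unique! => answer = 2

2


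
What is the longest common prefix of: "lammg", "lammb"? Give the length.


Words: lammg, lammb
  Position 0: all 'l' => match
  Position 1: all 'a' => match
  Position 2: all 'm' => match
  Position 3: all 'm' => match
  Position 4: ('g', 'b') => mismatch, stop
LCP = "lamm" (length 4)

4


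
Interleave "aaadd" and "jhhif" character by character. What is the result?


Interleaving "aaadd" and "jhhif":
  Position 0: 'a' from first, 'j' from second => "aj"
  Position 1: 'a' from first, 'h' from second => "ah"
  Position 2: 'a' from first, 'h' from second => "ah"
  Position 3: 'd' from first, 'i' from second => "di"
  Position 4: 'd' from first, 'f' from second => "df"
Result: ajahahdidf

ajahahdidf


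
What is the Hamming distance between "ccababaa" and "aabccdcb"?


Comparing "ccababaa" and "aabccdcb" position by position:
  Position 0: 'c' vs 'a' => differ
  Position 1: 'c' vs 'a' => differ
  Position 2: 'a' vs 'b' => differ
  Position 3: 'b' vs 'c' => differ
  Position 4: 'a' vs 'c' => differ
  Position 5: 'b' vs 'd' => differ
  Position 6: 'a' vs 'c' => differ
  Position 7: 'a' vs 'b' => differ
Total differences (Hamming distance): 8

8


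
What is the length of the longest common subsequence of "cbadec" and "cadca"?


LCS of "cbadec" and "cadca"
DP table:
           c    a    d    c    a
      0    0    0    0    0    0
  c   0    1    1    1    1    1
  b   0    1    1    1    1    1
  a   0    1    2    2    2    2
  d   0    1    2    3    3    3
  e   0    1    2    3    3    3
  c   0    1    2    3    4    4
LCS length = dp[6][5] = 4

4


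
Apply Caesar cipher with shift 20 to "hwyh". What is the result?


Caesar cipher: shift "hwyh" by 20
  'h' (pos 7) + 20 = pos 1 = 'b'
  'w' (pos 22) + 20 = pos 16 = 'q'
  'y' (pos 24) + 20 = pos 18 = 's'
  'h' (pos 7) + 20 = pos 1 = 'b'
Result: bqsb

bqsb


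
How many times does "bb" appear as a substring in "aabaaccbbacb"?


Searching for "bb" in "aabaaccbbacb"
Scanning each position:
  Position 0: "aa" => no
  Position 1: "ab" => no
  Position 2: "ba" => no
  Position 3: "aa" => no
  Position 4: "ac" => no
  Position 5: "cc" => no
  Position 6: "cb" => no
  Position 7: "bb" => MATCH
  Position 8: "ba" => no
  Position 9: "ac" => no
  Position 10: "cb" => no
Total occurrences: 1

1


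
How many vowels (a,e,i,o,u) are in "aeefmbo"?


Input: aeefmbo
Checking each character:
  'a' at position 0: vowel (running total: 1)
  'e' at position 1: vowel (running total: 2)
  'e' at position 2: vowel (running total: 3)
  'f' at position 3: consonant
  'm' at position 4: consonant
  'b' at position 5: consonant
  'o' at position 6: vowel (running total: 4)
Total vowels: 4

4


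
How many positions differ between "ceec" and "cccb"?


Comparing "ceec" and "cccb" position by position:
  Position 0: 'c' vs 'c' => same
  Position 1: 'e' vs 'c' => DIFFER
  Position 2: 'e' vs 'c' => DIFFER
  Position 3: 'c' vs 'b' => DIFFER
Positions that differ: 3

3


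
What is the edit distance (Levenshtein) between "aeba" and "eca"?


Computing edit distance: "aeba" -> "eca"
DP table:
           e    c    a
      0    1    2    3
  a   1    1    2    2
  e   2    1    2    3
  b   3    2    2    3
  a   4    3    3    2
Edit distance = dp[4][3] = 2

2


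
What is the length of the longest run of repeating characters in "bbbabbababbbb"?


Input: "bbbabbababbbb"
Scanning for longest run:
  Position 1 ('b'): continues run of 'b', length=2
  Position 2 ('b'): continues run of 'b', length=3
  Position 3 ('a'): new char, reset run to 1
  Position 4 ('b'): new char, reset run to 1
  Position 5 ('b'): continues run of 'b', length=2
  Position 6 ('a'): new char, reset run to 1
  Position 7 ('b'): new char, reset run to 1
  Position 8 ('a'): new char, reset run to 1
  Position 9 ('b'): new char, reset run to 1
  Position 10 ('b'): continues run of 'b', length=2
  Position 11 ('b'): continues run of 'b', length=3
  Position 12 ('b'): continues run of 'b', length=4
Longest run: 'b' with length 4

4


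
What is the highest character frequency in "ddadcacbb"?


Input: ddadcacbb
Character counts:
  'a': 2
  'b': 2
  'c': 2
  'd': 3
Maximum frequency: 3

3


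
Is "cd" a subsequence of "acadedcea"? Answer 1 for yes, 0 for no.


Check if "cd" is a subsequence of "acadedcea"
Greedy scan:
  Position 0 ('a'): no match needed
  Position 1 ('c'): matches sub[0] = 'c'
  Position 2 ('a'): no match needed
  Position 3 ('d'): matches sub[1] = 'd'
  Position 4 ('e'): no match needed
  Position 5 ('d'): no match needed
  Position 6 ('c'): no match needed
  Position 7 ('e'): no match needed
  Position 8 ('a'): no match needed
All 2 characters matched => is a subsequence

1


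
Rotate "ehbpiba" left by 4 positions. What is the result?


Input: "ehbpiba", rotate left by 4
First 4 characters: "ehbp"
Remaining characters: "iba"
Concatenate remaining + first: "iba" + "ehbp" = "ibaehbp"

ibaehbp


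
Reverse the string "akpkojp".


Input: akpkojp
Reading characters right to left:
  Position 6: 'p'
  Position 5: 'j'
  Position 4: 'o'
  Position 3: 'k'
  Position 2: 'p'
  Position 1: 'k'
  Position 0: 'a'
Reversed: pjokpka

pjokpka


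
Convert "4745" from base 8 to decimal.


Input: "4745" in base 8
Positional expansion:
  Digit '4' (value 4) x 8^3 = 2048
  Digit '7' (value 7) x 8^2 = 448
  Digit '4' (value 4) x 8^1 = 32
  Digit '5' (value 5) x 8^0 = 5
Sum = 2533

2533


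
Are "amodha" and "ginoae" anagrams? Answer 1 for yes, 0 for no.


Strings: "amodha", "ginoae"
Sorted first:  aadhmo
Sorted second: aegino
Differ at position 1: 'a' vs 'e' => not anagrams

0


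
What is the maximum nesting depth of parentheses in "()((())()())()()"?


Input: "()((())()())()()"
Tracking depth:
  Position 0 '(': depth becomes 1
  Position 1 ')': depth becomes 0
  Position 2 '(': depth becomes 1
  Position 3 '(': depth becomes 2
  Position 4 '(': depth becomes 3
  Position 5 ')': depth becomes 2
  Position 6 ')': depth becomes 1
  Position 7 '(': depth becomes 2
  Position 8 ')': depth becomes 1
  Position 9 '(': depth becomes 2
  Position 10 ')': depth becomes 1
  Position 11 ')': depth becomes 0
  Position 12 '(': depth becomes 1
  Position 13 ')': depth becomes 0
  Position 14 '(': depth becomes 1
  Position 15 ')': depth becomes 0
Maximum depth reached: 3

3


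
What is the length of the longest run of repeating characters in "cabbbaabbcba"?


Input: "cabbbaabbcba"
Scanning for longest run:
  Position 1 ('a'): new char, reset run to 1
  Position 2 ('b'): new char, reset run to 1
  Position 3 ('b'): continues run of 'b', length=2
  Position 4 ('b'): continues run of 'b', length=3
  Position 5 ('a'): new char, reset run to 1
  Position 6 ('a'): continues run of 'a', length=2
  Position 7 ('b'): new char, reset run to 1
  Position 8 ('b'): continues run of 'b', length=2
  Position 9 ('c'): new char, reset run to 1
  Position 10 ('b'): new char, reset run to 1
  Position 11 ('a'): new char, reset run to 1
Longest run: 'b' with length 3

3


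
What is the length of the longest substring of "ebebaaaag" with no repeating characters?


Input: "ebebaaaag"
Sliding window (track last position of each char):
  Position 0 ('e'): window [0,0] length 1 -- new best
  Position 1 ('b'): window [0,1] length 2 -- new best
  Position 2 ('e'): repeat (last at 0), move window start to 1
  Position 2 ('e'): window [1,2] length 2
  Position 3 ('b'): repeat (last at 1), move window start to 2
  Position 3 ('b'): window [2,3] length 2
  Position 4 ('a'): window [2,4] length 3 -- new best
  Position 5 ('a'): repeat (last at 4), move window start to 5
  Position 5 ('a'): window [5,5] length 1
  Position 6 ('a'): repeat (last at 5), move window start to 6
  Position 6 ('a'): window [6,6] length 1
  Position 7 ('a'): repeat (last at 6), move window start to 7
  Position 7 ('a'): window [7,7] length 1
  Position 8 ('g'): window [7,8] length 2
Longest substring with no repeats: "eba" with length 3

3


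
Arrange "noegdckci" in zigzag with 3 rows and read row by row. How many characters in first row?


Zigzag "noegdckci" into 3 rows:
Placing characters:
  'n' => row 0
  'o' => row 1
  'e' => row 2
  'g' => row 1
  'd' => row 0
  'c' => row 1
  'k' => row 2
  'c' => row 1
  'i' => row 0
Rows:
  Row 0: "ndi"
  Row 1: "ogcc"
  Row 2: "ek"
First row length: 3

3


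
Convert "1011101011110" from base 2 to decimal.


Input: "1011101011110" in base 2
Positional expansion:
  Digit '1' (value 1) x 2^12 = 4096
  Digit '0' (value 0) x 2^11 = 0
  Digit '1' (value 1) x 2^10 = 1024
  Digit '1' (value 1) x 2^9 = 512
  Digit '1' (value 1) x 2^8 = 256
  Digit '0' (value 0) x 2^7 = 0
  Digit '1' (value 1) x 2^6 = 64
  Digit '0' (value 0) x 2^5 = 0
  Digit '1' (value 1) x 2^4 = 16
  Digit '1' (value 1) x 2^3 = 8
  Digit '1' (value 1) x 2^2 = 4
  Digit '1' (value 1) x 2^1 = 2
  Digit '0' (value 0) x 2^0 = 0
Sum = 5982

5982


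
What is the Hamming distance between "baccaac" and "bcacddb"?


Comparing "baccaac" and "bcacddb" position by position:
  Position 0: 'b' vs 'b' => same
  Position 1: 'a' vs 'c' => differ
  Position 2: 'c' vs 'a' => differ
  Position 3: 'c' vs 'c' => same
  Position 4: 'a' vs 'd' => differ
  Position 5: 'a' vs 'd' => differ
  Position 6: 'c' vs 'b' => differ
Total differences (Hamming distance): 5

5


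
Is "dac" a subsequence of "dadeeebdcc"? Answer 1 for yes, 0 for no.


Check if "dac" is a subsequence of "dadeeebdcc"
Greedy scan:
  Position 0 ('d'): matches sub[0] = 'd'
  Position 1 ('a'): matches sub[1] = 'a'
  Position 2 ('d'): no match needed
  Position 3 ('e'): no match needed
  Position 4 ('e'): no match needed
  Position 5 ('e'): no match needed
  Position 6 ('b'): no match needed
  Position 7 ('d'): no match needed
  Position 8 ('c'): matches sub[2] = 'c'
  Position 9 ('c'): no match needed
All 3 characters matched => is a subsequence

1


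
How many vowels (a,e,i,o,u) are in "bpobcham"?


Input: bpobcham
Checking each character:
  'b' at position 0: consonant
  'p' at position 1: consonant
  'o' at position 2: vowel (running total: 1)
  'b' at position 3: consonant
  'c' at position 4: consonant
  'h' at position 5: consonant
  'a' at position 6: vowel (running total: 2)
  'm' at position 7: consonant
Total vowels: 2

2


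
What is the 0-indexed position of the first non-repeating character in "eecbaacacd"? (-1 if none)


Input: eecbaacacd
Character frequencies:
  'a': 3
  'b': 1
  'c': 3
  'd': 1
  'e': 2
Scanning left to right for freq == 1:
  Position 0 ('e'): freq=2, skip
  Position 1 ('e'): freq=2, skip
  Position 2 ('c'): freq=3, skip
  Position 3 ('b'): unique! => answer = 3

3


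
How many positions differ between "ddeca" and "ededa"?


Comparing "ddeca" and "ededa" position by position:
  Position 0: 'd' vs 'e' => DIFFER
  Position 1: 'd' vs 'd' => same
  Position 2: 'e' vs 'e' => same
  Position 3: 'c' vs 'd' => DIFFER
  Position 4: 'a' vs 'a' => same
Positions that differ: 2

2


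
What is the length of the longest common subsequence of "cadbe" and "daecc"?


LCS of "cadbe" and "daecc"
DP table:
           d    a    e    c    c
      0    0    0    0    0    0
  c   0    0    0    0    1    1
  a   0    0    1    1    1    1
  d   0    1    1    1    1    1
  b   0    1    1    1    1    1
  e   0    1    1    2    2    2
LCS length = dp[5][5] = 2

2


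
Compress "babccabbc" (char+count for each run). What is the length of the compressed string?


Input: babccabbc
Runs:
  'b' x 1 => "b1"
  'a' x 1 => "a1"
  'b' x 1 => "b1"
  'c' x 2 => "c2"
  'a' x 1 => "a1"
  'b' x 2 => "b2"
  'c' x 1 => "c1"
Compressed: "b1a1b1c2a1b2c1"
Compressed length: 14

14


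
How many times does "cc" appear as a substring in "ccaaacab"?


Searching for "cc" in "ccaaacab"
Scanning each position:
  Position 0: "cc" => MATCH
  Position 1: "ca" => no
  Position 2: "aa" => no
  Position 3: "aa" => no
  Position 4: "ac" => no
  Position 5: "ca" => no
  Position 6: "ab" => no
Total occurrences: 1

1


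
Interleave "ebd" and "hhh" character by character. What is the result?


Interleaving "ebd" and "hhh":
  Position 0: 'e' from first, 'h' from second => "eh"
  Position 1: 'b' from first, 'h' from second => "bh"
  Position 2: 'd' from first, 'h' from second => "dh"
Result: ehbhdh

ehbhdh


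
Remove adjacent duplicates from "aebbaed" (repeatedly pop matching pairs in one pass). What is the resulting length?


Input: aebbaed
Stack-based adjacent duplicate removal:
  Read 'a': push. Stack: a
  Read 'e': push. Stack: ae
  Read 'b': push. Stack: aeb
  Read 'b': matches stack top 'b' => pop. Stack: ae
  Read 'a': push. Stack: aea
  Read 'e': push. Stack: aeae
  Read 'd': push. Stack: aeaed
Final stack: "aeaed" (length 5)

5


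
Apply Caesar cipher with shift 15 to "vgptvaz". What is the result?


Caesar cipher: shift "vgptvaz" by 15
  'v' (pos 21) + 15 = pos 10 = 'k'
  'g' (pos 6) + 15 = pos 21 = 'v'
  'p' (pos 15) + 15 = pos 4 = 'e'
  't' (pos 19) + 15 = pos 8 = 'i'
  'v' (pos 21) + 15 = pos 10 = 'k'
  'a' (pos 0) + 15 = pos 15 = 'p'
  'z' (pos 25) + 15 = pos 14 = 'o'
Result: kveikpo

kveikpo
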